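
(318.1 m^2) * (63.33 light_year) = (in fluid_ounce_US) 6.445e+24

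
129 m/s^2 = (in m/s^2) 129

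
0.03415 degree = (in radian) 0.000596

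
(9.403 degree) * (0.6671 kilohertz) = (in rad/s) 109.5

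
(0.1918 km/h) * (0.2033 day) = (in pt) 2.653e+06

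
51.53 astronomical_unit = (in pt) 2.185e+16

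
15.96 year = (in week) 832.2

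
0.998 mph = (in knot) 0.8672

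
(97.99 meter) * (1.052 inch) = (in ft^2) 28.18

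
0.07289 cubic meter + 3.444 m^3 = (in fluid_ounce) 1.189e+05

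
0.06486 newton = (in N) 0.06486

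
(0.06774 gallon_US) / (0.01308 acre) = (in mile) 3.01e-09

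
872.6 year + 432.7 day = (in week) 4.556e+04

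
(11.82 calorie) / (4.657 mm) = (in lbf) 2387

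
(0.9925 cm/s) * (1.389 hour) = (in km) 0.04963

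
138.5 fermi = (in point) 3.926e-10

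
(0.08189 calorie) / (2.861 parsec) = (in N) 3.881e-18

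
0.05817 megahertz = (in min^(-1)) 3.49e+06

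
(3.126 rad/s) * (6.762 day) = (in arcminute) 6.278e+09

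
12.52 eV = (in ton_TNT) 4.794e-28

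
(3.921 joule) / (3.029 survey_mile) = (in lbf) 0.0001808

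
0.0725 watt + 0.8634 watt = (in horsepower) 0.001255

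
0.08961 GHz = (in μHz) 8.961e+13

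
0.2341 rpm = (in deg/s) 1.405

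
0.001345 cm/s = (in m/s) 1.345e-05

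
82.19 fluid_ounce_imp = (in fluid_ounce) 78.96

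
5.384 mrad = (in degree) 0.3085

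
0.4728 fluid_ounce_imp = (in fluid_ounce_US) 0.4542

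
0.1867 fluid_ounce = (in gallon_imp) 0.001215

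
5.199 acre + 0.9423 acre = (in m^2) 2.485e+04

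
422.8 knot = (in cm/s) 2.175e+04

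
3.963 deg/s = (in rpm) 0.6605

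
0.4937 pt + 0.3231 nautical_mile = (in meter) 598.4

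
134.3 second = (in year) 4.259e-06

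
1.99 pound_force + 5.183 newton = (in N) 14.03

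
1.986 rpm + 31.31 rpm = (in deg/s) 199.8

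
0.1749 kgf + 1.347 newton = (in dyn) 3.062e+05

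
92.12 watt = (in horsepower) 0.1235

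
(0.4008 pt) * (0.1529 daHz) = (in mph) 0.0004836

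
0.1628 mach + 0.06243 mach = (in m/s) 76.69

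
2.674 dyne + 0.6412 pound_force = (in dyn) 2.852e+05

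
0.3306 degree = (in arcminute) 19.84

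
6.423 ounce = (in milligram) 1.821e+05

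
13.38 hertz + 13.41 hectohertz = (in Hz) 1354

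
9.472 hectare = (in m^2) 9.472e+04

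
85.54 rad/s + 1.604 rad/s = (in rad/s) 87.14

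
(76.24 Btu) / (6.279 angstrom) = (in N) 1.281e+14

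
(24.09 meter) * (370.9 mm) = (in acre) 0.002208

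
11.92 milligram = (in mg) 11.92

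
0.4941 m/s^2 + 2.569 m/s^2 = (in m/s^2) 3.063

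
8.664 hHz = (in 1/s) 866.4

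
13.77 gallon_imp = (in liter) 62.6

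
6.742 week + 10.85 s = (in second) 4.078e+06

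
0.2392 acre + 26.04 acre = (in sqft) 1.145e+06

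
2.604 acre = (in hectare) 1.054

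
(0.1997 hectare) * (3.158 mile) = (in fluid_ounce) 3.432e+11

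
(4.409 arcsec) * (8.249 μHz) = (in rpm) 1.684e-09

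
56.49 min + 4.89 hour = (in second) 2.099e+04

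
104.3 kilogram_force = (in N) 1023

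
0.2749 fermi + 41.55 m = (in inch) 1636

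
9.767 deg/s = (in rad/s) 0.1705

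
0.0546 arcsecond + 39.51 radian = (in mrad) 3.951e+04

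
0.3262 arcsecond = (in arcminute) 0.005437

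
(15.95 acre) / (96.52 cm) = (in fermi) 6.687e+19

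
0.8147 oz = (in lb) 0.05092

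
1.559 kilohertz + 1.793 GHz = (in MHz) 1793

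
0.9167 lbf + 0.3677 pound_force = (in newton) 5.713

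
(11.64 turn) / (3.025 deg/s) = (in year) 4.393e-05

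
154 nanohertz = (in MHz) 1.54e-13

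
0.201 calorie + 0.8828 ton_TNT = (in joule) 3.694e+09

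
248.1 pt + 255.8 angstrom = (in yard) 0.09572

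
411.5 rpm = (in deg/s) 2469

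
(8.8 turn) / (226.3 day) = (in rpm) 2.7e-05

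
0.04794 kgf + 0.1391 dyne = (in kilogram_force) 0.04794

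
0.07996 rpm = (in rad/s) 0.008373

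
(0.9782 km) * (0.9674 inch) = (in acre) 0.005939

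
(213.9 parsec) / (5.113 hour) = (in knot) 6.97e+14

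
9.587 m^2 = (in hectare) 0.0009587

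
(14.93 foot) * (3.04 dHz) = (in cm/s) 138.3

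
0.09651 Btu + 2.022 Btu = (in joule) 2235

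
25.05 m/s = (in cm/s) 2505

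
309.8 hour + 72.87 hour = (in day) 15.94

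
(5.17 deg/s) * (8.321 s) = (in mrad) 750.8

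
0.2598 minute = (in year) 4.943e-07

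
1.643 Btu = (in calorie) 414.3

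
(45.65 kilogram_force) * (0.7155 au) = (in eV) 2.991e+32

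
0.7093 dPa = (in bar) 7.093e-07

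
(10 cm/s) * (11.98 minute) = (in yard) 78.61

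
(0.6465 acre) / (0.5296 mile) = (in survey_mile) 0.001907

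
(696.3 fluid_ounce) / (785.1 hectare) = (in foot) 8.605e-09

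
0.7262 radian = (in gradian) 46.23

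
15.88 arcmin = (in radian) 0.004619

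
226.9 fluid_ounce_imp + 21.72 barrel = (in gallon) 913.9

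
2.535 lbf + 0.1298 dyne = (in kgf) 1.15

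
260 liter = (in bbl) 1.635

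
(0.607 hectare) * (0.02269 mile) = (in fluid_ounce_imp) 7.801e+09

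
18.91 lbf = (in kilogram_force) 8.577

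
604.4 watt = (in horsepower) 0.8105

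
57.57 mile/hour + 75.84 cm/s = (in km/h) 95.38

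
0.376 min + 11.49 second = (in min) 0.5675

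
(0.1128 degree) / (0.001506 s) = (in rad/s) 1.307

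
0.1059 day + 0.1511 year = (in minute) 7.957e+04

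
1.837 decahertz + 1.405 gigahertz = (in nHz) 1.405e+18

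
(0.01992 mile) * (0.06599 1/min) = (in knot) 0.06854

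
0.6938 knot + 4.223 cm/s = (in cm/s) 39.92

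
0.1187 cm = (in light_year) 1.255e-19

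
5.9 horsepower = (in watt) 4400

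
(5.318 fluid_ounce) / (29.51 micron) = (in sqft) 57.37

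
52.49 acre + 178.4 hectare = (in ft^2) 2.149e+07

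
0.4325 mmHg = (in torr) 0.4325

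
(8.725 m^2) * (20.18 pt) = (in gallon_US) 16.41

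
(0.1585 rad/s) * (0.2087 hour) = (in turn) 18.95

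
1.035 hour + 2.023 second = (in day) 0.04315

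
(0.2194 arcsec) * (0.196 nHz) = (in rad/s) 2.085e-16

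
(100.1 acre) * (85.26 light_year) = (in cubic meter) 3.268e+23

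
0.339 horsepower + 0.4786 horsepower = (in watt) 609.7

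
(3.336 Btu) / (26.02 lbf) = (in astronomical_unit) 2.033e-10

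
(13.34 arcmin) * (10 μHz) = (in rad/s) 3.88e-08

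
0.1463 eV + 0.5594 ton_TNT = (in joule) 2.341e+09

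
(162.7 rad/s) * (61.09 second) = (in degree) 5.695e+05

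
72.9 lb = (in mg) 3.307e+07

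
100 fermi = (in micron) 1e-07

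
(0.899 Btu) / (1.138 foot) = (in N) 2734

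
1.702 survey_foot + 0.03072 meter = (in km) 0.0005495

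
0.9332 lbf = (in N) 4.151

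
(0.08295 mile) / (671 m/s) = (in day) 2.303e-06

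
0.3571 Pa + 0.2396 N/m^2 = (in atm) 5.889e-06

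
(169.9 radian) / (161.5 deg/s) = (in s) 60.28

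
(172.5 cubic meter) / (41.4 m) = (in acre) 0.00103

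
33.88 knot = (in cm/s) 1743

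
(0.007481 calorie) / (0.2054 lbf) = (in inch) 1.349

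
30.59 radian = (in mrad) 3.059e+04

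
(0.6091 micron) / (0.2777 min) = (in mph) 8.177e-08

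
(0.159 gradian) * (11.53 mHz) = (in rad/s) 2.88e-05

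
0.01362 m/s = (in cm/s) 1.362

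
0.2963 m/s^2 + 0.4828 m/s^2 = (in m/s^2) 0.7791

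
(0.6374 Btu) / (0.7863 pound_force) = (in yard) 210.3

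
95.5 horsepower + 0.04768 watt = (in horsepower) 95.5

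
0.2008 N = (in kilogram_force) 0.02048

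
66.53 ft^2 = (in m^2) 6.181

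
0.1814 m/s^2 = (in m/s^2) 0.1814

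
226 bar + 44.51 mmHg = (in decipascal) 2.261e+08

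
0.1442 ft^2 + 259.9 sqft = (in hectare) 0.002416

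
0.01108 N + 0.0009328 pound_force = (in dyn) 1523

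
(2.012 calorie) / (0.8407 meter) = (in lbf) 2.251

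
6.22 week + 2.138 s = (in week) 6.22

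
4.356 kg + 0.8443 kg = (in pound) 11.46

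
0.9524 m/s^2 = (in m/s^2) 0.9524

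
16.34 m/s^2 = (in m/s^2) 16.34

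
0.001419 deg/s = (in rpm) 0.0002365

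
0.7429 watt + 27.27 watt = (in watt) 28.01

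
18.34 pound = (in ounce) 293.4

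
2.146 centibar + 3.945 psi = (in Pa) 2.935e+04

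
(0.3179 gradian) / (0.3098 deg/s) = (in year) 2.928e-08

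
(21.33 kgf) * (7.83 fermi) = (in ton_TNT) 3.915e-22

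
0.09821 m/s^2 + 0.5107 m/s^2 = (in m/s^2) 0.6089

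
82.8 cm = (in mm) 828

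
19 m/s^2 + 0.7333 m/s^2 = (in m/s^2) 19.73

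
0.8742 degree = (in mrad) 15.26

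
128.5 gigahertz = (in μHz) 1.285e+17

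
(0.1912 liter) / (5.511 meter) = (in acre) 8.573e-09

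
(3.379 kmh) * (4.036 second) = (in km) 0.003788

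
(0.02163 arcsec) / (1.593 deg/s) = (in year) 1.196e-13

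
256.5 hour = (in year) 0.02928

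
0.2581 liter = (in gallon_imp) 0.05677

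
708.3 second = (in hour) 0.1967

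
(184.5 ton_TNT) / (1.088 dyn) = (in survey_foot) 2.328e+17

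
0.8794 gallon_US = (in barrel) 0.02094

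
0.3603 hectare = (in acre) 0.8903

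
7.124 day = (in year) 0.01952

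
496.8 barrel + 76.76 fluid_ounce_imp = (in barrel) 496.8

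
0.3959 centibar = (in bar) 0.003959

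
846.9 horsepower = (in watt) 6.315e+05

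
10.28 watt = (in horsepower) 0.01379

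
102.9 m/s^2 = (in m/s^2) 102.9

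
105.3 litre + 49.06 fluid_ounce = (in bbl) 0.6714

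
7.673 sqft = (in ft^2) 7.673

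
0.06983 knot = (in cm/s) 3.592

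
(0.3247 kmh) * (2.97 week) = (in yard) 1.772e+05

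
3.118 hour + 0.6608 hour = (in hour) 3.779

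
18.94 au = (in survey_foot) 9.296e+12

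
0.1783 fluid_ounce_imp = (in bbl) 3.186e-05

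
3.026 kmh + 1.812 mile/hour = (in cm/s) 165.1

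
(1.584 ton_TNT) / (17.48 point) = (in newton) 1.075e+12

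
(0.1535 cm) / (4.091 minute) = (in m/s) 6.254e-06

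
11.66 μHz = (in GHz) 1.166e-14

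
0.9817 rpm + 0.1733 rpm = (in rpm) 1.155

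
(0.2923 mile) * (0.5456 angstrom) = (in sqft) 2.763e-07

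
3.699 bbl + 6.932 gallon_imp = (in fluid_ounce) 2.095e+04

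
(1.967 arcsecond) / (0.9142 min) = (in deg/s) 9.961e-06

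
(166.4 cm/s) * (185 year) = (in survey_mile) 6.032e+06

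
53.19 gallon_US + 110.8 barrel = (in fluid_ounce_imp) 6.271e+05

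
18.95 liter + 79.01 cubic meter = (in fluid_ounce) 2.672e+06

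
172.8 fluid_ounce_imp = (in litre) 4.91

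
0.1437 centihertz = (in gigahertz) 1.437e-12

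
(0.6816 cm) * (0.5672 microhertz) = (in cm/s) 3.866e-07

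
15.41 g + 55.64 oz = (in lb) 3.511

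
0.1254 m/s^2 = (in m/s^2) 0.1254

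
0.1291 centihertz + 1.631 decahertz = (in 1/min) 978.7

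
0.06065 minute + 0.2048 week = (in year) 0.003928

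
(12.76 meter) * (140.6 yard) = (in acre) 0.4054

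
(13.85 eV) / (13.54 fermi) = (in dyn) 16.39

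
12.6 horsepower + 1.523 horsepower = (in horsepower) 14.12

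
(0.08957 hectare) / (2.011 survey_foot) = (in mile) 0.908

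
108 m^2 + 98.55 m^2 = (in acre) 0.05104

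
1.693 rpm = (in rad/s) 0.1773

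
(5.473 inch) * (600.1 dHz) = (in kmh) 30.03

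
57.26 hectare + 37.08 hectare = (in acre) 233.1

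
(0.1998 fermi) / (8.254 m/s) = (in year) 7.676e-25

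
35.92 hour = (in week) 0.2138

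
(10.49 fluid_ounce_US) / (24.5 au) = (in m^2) 8.464e-17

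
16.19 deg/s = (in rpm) 2.698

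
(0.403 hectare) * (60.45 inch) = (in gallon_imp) 1.361e+06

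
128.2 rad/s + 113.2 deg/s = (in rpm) 1243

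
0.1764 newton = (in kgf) 0.01799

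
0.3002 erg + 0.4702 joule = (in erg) 4.702e+06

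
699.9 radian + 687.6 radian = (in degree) 7.95e+04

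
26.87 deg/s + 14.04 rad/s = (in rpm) 138.6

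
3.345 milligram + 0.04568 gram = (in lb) 0.0001081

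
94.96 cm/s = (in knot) 1.846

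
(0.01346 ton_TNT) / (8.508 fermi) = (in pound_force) 1.488e+21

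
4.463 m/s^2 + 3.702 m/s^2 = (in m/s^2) 8.165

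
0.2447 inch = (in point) 17.62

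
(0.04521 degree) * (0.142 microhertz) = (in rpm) 1.07e-09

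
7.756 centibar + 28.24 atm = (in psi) 416.1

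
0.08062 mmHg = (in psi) 0.001559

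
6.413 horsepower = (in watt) 4782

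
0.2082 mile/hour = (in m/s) 0.09307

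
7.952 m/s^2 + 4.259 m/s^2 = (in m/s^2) 12.21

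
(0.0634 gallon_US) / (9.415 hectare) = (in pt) 7.226e-06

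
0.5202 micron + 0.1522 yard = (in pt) 394.5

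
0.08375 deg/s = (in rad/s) 0.001462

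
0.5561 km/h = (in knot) 0.3003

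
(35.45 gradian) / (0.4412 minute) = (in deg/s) 1.205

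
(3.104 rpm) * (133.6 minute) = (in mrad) 2.606e+06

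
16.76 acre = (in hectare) 6.783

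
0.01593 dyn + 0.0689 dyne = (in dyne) 0.08483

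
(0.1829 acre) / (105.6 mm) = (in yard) 7665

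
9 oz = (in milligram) 2.551e+05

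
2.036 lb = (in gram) 923.5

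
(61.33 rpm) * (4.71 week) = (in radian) 1.83e+07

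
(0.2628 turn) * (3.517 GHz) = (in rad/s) 5.807e+09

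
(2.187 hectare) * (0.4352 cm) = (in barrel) 598.7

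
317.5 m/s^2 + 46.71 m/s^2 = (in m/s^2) 364.2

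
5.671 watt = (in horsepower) 0.007605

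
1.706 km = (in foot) 5597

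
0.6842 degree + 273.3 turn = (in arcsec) 3.542e+08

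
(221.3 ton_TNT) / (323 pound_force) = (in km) 6.444e+05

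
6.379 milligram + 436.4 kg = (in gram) 4.364e+05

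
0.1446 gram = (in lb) 0.0003188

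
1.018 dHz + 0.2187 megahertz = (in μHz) 2.187e+11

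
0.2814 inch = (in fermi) 7.148e+12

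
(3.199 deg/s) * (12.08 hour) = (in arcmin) 8.347e+06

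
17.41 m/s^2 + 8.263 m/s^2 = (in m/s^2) 25.67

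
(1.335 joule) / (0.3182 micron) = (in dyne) 4.195e+11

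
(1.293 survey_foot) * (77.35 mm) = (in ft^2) 0.3281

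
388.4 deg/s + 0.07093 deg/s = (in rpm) 64.75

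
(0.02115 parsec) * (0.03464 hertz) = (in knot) 4.394e+13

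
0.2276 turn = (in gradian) 91.04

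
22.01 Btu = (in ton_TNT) 5.55e-06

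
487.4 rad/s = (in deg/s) 2.793e+04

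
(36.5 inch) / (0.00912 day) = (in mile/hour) 0.002632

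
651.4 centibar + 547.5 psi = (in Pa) 4.426e+06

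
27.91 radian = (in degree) 1599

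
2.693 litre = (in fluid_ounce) 91.06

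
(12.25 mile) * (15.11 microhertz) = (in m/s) 0.2979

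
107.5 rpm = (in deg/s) 645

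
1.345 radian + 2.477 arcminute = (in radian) 1.346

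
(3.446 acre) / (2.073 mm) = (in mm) 6.727e+09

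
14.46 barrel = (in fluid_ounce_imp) 8.091e+04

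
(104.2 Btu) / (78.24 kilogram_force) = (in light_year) 1.514e-14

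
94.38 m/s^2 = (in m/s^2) 94.38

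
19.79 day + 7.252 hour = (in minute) 2.893e+04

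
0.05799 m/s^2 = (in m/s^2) 0.05799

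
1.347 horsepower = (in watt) 1004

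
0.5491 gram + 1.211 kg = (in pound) 2.671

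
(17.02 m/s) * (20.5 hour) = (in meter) 1.256e+06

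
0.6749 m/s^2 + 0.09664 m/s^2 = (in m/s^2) 0.7715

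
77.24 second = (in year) 2.449e-06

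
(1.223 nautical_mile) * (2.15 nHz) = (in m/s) 4.87e-06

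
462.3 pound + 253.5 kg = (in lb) 1021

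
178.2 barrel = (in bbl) 178.2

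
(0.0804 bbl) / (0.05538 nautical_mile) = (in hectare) 1.246e-08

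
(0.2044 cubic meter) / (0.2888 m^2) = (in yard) 0.774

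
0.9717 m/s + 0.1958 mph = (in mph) 2.369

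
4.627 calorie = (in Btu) 0.01835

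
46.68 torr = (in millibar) 62.23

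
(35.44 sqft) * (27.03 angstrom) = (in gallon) 2.351e-06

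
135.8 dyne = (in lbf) 0.0003053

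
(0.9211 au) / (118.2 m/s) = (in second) 1.166e+09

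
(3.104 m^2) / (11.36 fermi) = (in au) 1826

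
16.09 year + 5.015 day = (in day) 5878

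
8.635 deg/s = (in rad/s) 0.1507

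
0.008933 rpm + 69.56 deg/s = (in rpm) 11.6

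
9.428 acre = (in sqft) 4.107e+05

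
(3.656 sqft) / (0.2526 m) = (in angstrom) 1.345e+10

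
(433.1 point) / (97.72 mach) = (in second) 4.592e-06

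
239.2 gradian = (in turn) 0.598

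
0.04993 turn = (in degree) 17.97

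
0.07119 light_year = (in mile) 4.185e+11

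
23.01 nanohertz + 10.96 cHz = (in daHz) 0.01096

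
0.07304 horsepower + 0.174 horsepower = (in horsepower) 0.247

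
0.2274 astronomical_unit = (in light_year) 3.596e-06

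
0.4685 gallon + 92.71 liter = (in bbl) 0.5943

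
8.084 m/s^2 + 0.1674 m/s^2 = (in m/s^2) 8.251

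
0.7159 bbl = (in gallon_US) 30.07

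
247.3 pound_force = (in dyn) 1.1e+08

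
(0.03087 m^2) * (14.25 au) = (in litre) 6.581e+13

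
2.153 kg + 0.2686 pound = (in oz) 80.24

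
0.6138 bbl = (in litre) 97.59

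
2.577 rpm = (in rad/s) 0.2699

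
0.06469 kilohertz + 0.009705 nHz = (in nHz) 6.469e+10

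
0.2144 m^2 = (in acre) 5.298e-05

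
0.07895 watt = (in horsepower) 0.0001059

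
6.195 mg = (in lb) 1.366e-05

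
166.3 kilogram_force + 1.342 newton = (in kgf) 166.4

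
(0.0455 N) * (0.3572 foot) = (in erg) 4.954e+04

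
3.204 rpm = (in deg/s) 19.22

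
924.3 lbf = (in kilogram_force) 419.3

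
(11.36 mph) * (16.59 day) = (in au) 4.866e-05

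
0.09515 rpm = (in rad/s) 0.009964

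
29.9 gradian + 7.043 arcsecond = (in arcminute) 1615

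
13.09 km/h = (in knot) 7.068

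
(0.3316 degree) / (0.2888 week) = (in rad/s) 3.313e-08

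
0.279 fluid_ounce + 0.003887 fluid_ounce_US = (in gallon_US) 0.00221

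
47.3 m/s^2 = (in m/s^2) 47.3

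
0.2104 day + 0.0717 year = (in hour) 633.1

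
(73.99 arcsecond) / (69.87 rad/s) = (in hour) 1.426e-09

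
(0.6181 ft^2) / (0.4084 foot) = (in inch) 18.16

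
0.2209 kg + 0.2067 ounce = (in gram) 226.8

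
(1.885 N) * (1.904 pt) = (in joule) 0.001266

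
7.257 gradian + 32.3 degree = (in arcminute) 2330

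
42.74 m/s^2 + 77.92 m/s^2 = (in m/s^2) 120.7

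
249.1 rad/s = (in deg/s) 1.427e+04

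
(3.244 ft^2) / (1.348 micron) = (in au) 1.494e-06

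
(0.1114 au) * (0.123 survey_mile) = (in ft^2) 3.551e+13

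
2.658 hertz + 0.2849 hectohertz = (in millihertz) 3.115e+04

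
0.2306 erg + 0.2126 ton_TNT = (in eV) 5.552e+27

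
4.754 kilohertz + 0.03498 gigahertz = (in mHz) 3.498e+10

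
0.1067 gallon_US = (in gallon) 0.1067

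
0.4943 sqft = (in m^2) 0.04592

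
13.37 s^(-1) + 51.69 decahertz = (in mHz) 5.303e+05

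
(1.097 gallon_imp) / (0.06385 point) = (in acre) 0.05471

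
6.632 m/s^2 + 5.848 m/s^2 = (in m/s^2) 12.48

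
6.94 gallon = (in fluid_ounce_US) 888.3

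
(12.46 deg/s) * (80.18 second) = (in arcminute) 5.994e+04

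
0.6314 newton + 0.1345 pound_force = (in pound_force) 0.2764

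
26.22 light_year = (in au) 1.658e+06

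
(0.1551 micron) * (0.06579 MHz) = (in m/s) 0.0102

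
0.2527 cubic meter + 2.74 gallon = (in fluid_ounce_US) 8896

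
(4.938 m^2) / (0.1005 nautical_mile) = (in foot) 0.08704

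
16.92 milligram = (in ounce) 0.0005968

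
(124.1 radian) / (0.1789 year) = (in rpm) 0.0002101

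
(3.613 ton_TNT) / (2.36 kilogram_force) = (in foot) 2.143e+09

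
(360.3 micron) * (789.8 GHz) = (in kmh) 1.024e+09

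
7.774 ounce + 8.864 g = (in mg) 2.293e+05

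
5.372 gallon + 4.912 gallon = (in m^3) 0.03893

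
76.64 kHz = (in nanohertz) 7.664e+13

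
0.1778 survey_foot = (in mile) 3.367e-05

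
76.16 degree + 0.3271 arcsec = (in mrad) 1329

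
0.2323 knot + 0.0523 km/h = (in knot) 0.2605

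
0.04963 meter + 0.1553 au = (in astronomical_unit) 0.1553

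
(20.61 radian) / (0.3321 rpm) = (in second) 592.6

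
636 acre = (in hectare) 257.4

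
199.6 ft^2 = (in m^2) 18.54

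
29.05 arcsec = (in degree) 0.008069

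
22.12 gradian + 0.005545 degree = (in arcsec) 7.169e+04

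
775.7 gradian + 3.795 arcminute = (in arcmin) 4.189e+04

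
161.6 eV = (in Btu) 2.454e-20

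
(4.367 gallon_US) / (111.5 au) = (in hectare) 9.911e-20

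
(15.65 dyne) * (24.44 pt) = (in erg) 13.49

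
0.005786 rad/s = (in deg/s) 0.3315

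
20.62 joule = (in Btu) 0.01954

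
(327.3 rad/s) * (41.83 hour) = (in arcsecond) 1.017e+13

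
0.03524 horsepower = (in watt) 26.28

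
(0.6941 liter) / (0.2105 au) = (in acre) 5.447e-18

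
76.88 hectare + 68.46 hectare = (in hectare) 145.3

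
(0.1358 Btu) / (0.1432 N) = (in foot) 3283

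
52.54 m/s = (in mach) 0.1543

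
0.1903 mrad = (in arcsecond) 39.25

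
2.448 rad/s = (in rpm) 23.38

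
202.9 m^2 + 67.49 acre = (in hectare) 27.33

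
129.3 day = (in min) 1.862e+05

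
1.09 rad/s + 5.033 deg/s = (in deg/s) 67.49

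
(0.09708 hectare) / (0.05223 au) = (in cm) 1.242e-05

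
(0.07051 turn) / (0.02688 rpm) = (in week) 0.0002602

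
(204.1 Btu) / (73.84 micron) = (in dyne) 2.916e+14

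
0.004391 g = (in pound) 9.68e-06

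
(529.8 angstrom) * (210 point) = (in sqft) 4.225e-08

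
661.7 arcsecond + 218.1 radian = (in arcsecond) 4.499e+07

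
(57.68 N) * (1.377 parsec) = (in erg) 2.451e+25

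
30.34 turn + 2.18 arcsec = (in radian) 190.6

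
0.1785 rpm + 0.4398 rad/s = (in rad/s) 0.4585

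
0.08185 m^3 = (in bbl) 0.5148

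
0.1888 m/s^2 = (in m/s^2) 0.1888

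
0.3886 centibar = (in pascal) 388.6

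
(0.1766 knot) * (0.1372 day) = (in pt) 3.053e+06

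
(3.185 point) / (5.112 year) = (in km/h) 2.509e-11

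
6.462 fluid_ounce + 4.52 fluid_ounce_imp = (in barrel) 0.00201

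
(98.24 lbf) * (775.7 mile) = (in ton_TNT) 0.1304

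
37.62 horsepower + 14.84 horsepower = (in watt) 3.912e+04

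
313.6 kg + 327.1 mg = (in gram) 3.136e+05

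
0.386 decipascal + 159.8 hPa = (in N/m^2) 1.598e+04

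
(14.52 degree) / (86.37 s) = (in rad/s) 0.002934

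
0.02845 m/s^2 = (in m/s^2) 0.02845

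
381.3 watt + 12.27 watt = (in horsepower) 0.5278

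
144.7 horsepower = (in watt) 1.079e+05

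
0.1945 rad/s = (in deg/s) 11.14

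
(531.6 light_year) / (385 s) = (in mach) 3.836e+13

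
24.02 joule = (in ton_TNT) 5.741e-09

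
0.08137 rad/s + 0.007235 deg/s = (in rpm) 0.7782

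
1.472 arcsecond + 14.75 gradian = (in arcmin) 796.5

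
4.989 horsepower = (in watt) 3720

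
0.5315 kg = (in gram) 531.5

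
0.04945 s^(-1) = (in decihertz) 0.4945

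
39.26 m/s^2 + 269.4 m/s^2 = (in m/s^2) 308.7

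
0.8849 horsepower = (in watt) 659.9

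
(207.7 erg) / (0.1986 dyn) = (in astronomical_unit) 6.991e-11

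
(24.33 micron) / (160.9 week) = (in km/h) 9.001e-13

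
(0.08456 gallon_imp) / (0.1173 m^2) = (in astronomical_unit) 2.191e-14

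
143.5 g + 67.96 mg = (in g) 143.6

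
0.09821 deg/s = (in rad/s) 0.001714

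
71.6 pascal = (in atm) 0.0007066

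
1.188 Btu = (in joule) 1253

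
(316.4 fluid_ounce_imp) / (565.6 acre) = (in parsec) 1.273e-25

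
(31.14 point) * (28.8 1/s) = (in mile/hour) 0.7077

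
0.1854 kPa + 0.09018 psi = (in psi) 0.1171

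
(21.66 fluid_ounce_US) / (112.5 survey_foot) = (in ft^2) 0.0002011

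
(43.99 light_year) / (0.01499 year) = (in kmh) 3.169e+12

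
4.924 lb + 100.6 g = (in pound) 5.146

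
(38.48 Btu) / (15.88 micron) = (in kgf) 2.607e+08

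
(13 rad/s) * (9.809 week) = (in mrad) 7.712e+10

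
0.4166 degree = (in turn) 0.001157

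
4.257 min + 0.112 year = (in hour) 981.2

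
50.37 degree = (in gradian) 55.97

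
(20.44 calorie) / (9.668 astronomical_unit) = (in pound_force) 1.329e-11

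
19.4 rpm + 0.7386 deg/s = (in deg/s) 117.1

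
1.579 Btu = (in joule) 1666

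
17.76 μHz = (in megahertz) 1.776e-11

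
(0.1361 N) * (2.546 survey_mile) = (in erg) 5.577e+09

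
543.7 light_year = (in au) 3.438e+07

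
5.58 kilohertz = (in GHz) 5.58e-06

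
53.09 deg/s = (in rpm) 8.848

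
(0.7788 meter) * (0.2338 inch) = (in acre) 1.143e-06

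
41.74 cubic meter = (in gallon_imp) 9182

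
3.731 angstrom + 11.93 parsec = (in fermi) 3.681e+32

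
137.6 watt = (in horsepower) 0.1845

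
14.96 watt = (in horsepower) 0.02006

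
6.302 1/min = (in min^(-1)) 6.302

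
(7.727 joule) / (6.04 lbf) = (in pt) 815.2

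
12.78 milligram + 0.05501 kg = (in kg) 0.05502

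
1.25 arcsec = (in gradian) 0.0003858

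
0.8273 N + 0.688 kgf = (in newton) 7.574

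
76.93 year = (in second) 2.426e+09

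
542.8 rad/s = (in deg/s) 3.11e+04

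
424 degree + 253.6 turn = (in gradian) 1.019e+05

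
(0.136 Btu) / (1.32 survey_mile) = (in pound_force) 0.01518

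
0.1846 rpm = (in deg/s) 1.108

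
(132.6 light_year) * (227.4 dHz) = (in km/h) 1.027e+20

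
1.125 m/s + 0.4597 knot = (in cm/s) 136.1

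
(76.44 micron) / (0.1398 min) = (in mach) 2.676e-08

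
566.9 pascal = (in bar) 0.005669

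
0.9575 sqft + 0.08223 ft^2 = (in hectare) 9.659e-06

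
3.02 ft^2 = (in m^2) 0.2806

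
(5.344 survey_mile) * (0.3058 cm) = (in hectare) 0.00263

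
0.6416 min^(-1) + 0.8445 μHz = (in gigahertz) 1.069e-11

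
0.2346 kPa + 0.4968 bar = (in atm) 0.4926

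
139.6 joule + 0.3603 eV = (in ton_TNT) 3.337e-08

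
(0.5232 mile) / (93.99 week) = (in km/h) 5.332e-05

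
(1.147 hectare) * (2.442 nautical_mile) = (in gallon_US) 1.37e+10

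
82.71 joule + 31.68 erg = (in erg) 8.271e+08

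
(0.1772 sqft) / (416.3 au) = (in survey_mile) 1.643e-19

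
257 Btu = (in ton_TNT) 6.481e-05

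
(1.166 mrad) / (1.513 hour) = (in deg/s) 1.227e-05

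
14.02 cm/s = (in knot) 0.2725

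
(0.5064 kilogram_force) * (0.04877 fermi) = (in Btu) 2.296e-19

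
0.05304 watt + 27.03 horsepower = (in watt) 2.016e+04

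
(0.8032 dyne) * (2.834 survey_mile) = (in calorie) 0.008756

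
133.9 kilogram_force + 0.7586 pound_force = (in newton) 1316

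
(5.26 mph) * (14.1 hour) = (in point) 3.383e+08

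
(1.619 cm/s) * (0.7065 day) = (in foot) 3242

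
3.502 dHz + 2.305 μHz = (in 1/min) 21.01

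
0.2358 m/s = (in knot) 0.4584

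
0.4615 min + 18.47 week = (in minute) 1.862e+05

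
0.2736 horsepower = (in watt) 204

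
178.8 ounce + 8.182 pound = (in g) 8780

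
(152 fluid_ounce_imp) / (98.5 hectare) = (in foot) 1.439e-08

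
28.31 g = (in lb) 0.06241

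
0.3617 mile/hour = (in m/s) 0.1617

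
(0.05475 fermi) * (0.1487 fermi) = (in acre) 2.012e-36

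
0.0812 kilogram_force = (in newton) 0.7963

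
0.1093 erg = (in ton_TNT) 2.612e-18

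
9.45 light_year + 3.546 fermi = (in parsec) 2.897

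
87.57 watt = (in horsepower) 0.1174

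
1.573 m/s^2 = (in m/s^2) 1.573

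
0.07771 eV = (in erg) 1.245e-13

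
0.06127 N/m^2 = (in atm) 6.047e-07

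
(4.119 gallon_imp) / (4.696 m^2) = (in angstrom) 3.988e+07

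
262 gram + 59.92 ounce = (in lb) 4.323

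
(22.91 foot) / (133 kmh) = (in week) 3.125e-07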